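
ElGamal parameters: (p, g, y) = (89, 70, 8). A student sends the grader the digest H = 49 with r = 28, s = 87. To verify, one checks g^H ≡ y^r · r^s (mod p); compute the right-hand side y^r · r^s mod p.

30

8^2 = 64
8^4 ≡ 64^2 = 4096 ≡ 2
8^8 ≡ 2^2 = 4
8^16 ≡ 4^2 = 16
28 = 16 + 8 + 4, so 8^28 ≡ 16·4·2 ≡ 39 (mod 89)
28^2 = 784 ≡ 72
28^4 ≡ 72^2 = 5184 ≡ 22
28^8 ≡ 22^2 = 484 ≡ 39
28^16 ≡ 39^2 = 1521 ≡ 8
28^32 ≡ 8^2 = 64
28^64 ≡ 64^2 = 4096 ≡ 2
87 = 64 + 16 + 4 + 2 + 1, so 28^87 ≡ 2·8·22·72·28 ≡ 35 (mod 89)
y^r · r^s ≡ 39·35 = 1365 ≡ 30 (mod 89)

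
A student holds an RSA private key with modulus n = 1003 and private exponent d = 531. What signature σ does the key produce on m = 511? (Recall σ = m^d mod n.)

18

Squares mod 1003: m^1≡511, m^2≡341, m^4≡936, m^8≡477, m^16≡851, m^32≡35, m^64≡222, m^128≡137, m^256≡715, m^512≡698
531 = 512 + 16 + 2 + 1, so m^531 ≡ 698·851·341·511 ≡ 18 (mod 1003)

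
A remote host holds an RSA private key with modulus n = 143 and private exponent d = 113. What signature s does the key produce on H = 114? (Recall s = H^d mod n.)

Squares mod 143: H^1≡114, H^2≡126, H^4≡3, H^8≡9, H^16≡81, H^32≡126, H^64≡3
113 = 64 + 32 + 16 + 1, so H^113 ≡ 3·126·81·114 ≡ 108 (mod 143)

108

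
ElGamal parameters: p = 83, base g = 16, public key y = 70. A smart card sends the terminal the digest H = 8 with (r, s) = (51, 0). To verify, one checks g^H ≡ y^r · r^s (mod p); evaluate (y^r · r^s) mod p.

77

70^2 = 4900 ≡ 3
70^4 ≡ 3^2 = 9
70^8 ≡ 9^2 = 81
70^16 ≡ 81^2 = 6561 ≡ 4
70^32 ≡ 4^2 = 16
51 = 32 + 16 + 2 + 1, so 70^51 ≡ 16·4·3·70 ≡ 77 (mod 83)
51^0 mod 83 = 1
y^r · r^s ≡ 77·1 = 77 ≡ 77 (mod 83)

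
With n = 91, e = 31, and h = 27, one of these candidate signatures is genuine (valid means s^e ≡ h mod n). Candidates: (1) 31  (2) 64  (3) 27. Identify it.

Candidate 1: Squares mod 91: 31^1≡31, 31^2≡51, 31^4≡53, 31^8≡79, 31^16≡53; 31 = 16 + 8 + 4 + 2 + 1, so 31^31 ≡ 53·79·53·51·31 ≡ 73 (mod 91)
Candidate 2: Squares mod 91: 64^1≡64, 64^2≡1, 64^4≡1, 64^8≡1, 64^16≡1; 31 = 16 + 8 + 4 + 2 + 1, so 64^31 ≡ 1·1·1·1·64 ≡ 64 (mod 91)
Candidate 3: Squares mod 91: 27^1≡27, 27^2≡1, 27^4≡1, 27^8≡1, 27^16≡1; 31 = 16 + 8 + 4 + 2 + 1, so 27^31 ≡ 1·1·1·1·27 ≡ 27 (mod 91)
  → matches h = 27

3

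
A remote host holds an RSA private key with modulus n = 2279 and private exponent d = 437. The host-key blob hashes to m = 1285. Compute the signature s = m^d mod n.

m^2 ≡ 1285^2 = 1651225 ≡ 1229
m^4 ≡ 1229^2 = 1510441 ≡ 1743
m^8 ≡ 1743^2 = 3038049 ≡ 142
m^16 ≡ 142^2 = 20164 ≡ 1932
m^32 ≡ 1932^2 = 3732624 ≡ 1901
m^64 ≡ 1901^2 = 3613801 ≡ 1586
m^128 ≡ 1586^2 = 2515396 ≡ 1659
m^256 ≡ 1659^2 = 2752281 ≡ 1528
437 = 256 + 128 + 32 + 16 + 4 + 1, so m^437 ≡ 1528·1659·1901·1932·1743·1285 ≡ 1520 (mod 2279)

1520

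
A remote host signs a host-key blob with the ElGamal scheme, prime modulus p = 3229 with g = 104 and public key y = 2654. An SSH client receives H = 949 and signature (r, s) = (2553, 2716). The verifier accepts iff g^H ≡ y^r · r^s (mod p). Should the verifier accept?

Left side g^H mod p:
Squares mod 3229: 104^1≡104, 104^2≡1129, 104^4≡2415, 104^8≡651, 104^16≡802, 104^32≡633, 104^64≡293, 104^128≡1895, 104^256≡377, 104^512≡53
949 = 512 + 256 + 128 + 32 + 16 + 4 + 1, so 104^949 ≡ 53·377·1895·633·802·2415·104 ≡ 2861 (mod 3229)
Right side y^r · r^s mod p:
Squares mod 3229: 2654^1≡2654, 2654^2≡1267, 2654^4≡476, 2654^8≡546, 2654^16≡1048, 2654^32≡444, 2654^64≡167, 2654^128≡2057, 2654^256≡1259, 2654^512≡2871, 2654^1024≡2233, 2654^2048≡713
2553 = 2048 + 256 + 128 + 64 + 32 + 16 + 8 + 1, so 2654^2553 ≡ 713·1259·2057·167·444·1048·546·2654 ≡ 2484 (mod 3229)
Squares mod 3229: 2553^1≡2553, 2553^2≡1687, 2553^4≡1220, 2553^8≡3060, 2553^16≡2729, 2553^32≡1367, 2553^64≡2327, 2553^128≡3125, 2553^256≡1129, 2553^512≡2415, 2553^1024≡651, 2553^2048≡802
2716 = 2048 + 512 + 128 + 16 + 8 + 4, so 2553^2716 ≡ 802·2415·3125·2729·3060·1220 ≡ 837 (mod 3229)
2484·837 = 2079108 ≡ 2861 (mod 3229)
2861 ≡ 2861 (mod 3229), so the signature is genuine.

accept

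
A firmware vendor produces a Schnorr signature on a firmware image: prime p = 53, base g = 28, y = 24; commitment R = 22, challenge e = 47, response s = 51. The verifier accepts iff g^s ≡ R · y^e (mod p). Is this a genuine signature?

g^s mod p:
Squares mod 53: 28^1≡28, 28^2≡42, 28^4≡15, 28^8≡13, 28^16≡10, 28^32≡47
51 = 32 + 16 + 2 + 1, so 28^51 ≡ 47·10·42·28 ≡ 36 (mod 53)
R · y^e mod p:
Squares mod 53: 24^1≡24, 24^2≡46, 24^4≡49, 24^8≡16, 24^16≡44, 24^32≡28
47 = 32 + 8 + 4 + 2 + 1, so 24^47 ≡ 28·16·49·46·24 ≡ 16 (mod 53)
22·16 = 352 ≡ 34 (mod 53)
36 ≠ 34; the check fails.

forged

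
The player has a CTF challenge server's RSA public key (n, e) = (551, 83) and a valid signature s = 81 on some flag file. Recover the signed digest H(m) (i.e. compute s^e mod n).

82

Squares mod 551: s^1≡81, s^2≡500, s^4≡397, s^8≡23, s^16≡529, s^32≡484, s^64≡81
83 = 64 + 16 + 2 + 1, so s^83 ≡ 81·529·500·81 ≡ 82 (mod 551)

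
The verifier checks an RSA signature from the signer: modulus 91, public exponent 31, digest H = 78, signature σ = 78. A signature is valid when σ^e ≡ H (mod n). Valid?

yes

Squares mod 91: σ^1≡78, σ^2≡78, σ^4≡78, σ^8≡78, σ^16≡78
31 = 16 + 8 + 4 + 2 + 1, so σ^31 ≡ 78·78·78·78·78 ≡ 78 (mod 91)
σ^31 mod 91 = 78 matches H.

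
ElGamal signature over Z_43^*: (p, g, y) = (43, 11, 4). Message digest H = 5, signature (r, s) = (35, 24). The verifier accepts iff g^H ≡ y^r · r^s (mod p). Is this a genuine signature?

Left side g^H mod p:
11^5 mod 43 = 16
Right side y^r · r^s mod p:
4^35 mod 43 = 1
35^24 mod 43 = 4
1·4 = 4 ≡ 4 (mod 43)
16 ≠ 4, so verification fails.

forged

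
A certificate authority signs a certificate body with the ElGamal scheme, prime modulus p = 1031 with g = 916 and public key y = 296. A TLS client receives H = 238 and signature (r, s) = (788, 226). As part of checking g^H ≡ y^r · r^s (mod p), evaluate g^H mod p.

916^2 = 839056 ≡ 853
916^4 ≡ 853^2 = 727609 ≡ 754
916^8 ≡ 754^2 = 568516 ≡ 435
916^16 ≡ 435^2 = 189225 ≡ 552
916^32 ≡ 552^2 = 304704 ≡ 559
916^64 ≡ 559^2 = 312481 ≡ 88
916^128 ≡ 88^2 = 7744 ≡ 527
238 = 128 + 64 + 32 + 8 + 4 + 2, so 916^238 ≡ 527·88·559·435·754·853 ≡ 559 (mod 1031)

559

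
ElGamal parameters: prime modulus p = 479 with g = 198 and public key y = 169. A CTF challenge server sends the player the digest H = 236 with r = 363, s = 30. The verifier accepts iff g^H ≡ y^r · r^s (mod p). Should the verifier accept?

accept

Left side g^H mod p:
198^2 = 39204 ≡ 405
198^4 ≡ 405^2 = 164025 ≡ 207
198^8 ≡ 207^2 = 42849 ≡ 218
198^16 ≡ 218^2 = 47524 ≡ 103
198^32 ≡ 103^2 = 10609 ≡ 71
198^64 ≡ 71^2 = 5041 ≡ 251
198^128 ≡ 251^2 = 63001 ≡ 252
236 = 128 + 64 + 32 + 8 + 4, so 198^236 ≡ 252·251·71·218·207 ≡ 355 (mod 479)
Right side y^r · r^s mod p:
169^2 = 28561 ≡ 300
169^4 ≡ 300^2 = 90000 ≡ 427
169^8 ≡ 427^2 = 182329 ≡ 309
169^16 ≡ 309^2 = 95481 ≡ 160
169^32 ≡ 160^2 = 25600 ≡ 213
169^64 ≡ 213^2 = 45369 ≡ 343
169^128 ≡ 343^2 = 117649 ≡ 294
169^256 ≡ 294^2 = 86436 ≡ 216
363 = 256 + 64 + 32 + 8 + 2 + 1, so 169^363 ≡ 216·343·213·309·300·169 ≡ 197 (mod 479)
363^2 = 131769 ≡ 44
363^4 ≡ 44^2 = 1936 ≡ 20
363^8 ≡ 20^2 = 400
363^16 ≡ 400^2 = 160000 ≡ 14
30 = 16 + 8 + 4 + 2, so 363^30 ≡ 14·400·20·44 ≡ 48 (mod 479)
197·48 = 9456 ≡ 355 (mod 479)
355 ≡ 355 (mod 479), so the signature is genuine.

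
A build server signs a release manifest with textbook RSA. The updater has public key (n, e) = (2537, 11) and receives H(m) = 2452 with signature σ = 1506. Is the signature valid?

valid

σ^11 mod 2537 = 2452
Since 2452 equals the digest 2452, verification succeeds.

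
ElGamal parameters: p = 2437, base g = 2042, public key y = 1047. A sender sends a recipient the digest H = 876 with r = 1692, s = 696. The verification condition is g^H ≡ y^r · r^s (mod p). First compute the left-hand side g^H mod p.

2042^2 = 4169764 ≡ 57
2042^4 ≡ 57^2 = 3249 ≡ 812
2042^8 ≡ 812^2 = 659344 ≡ 1354
2042^16 ≡ 1354^2 = 1833316 ≡ 692
2042^32 ≡ 692^2 = 478864 ≡ 1212
2042^64 ≡ 1212^2 = 1468944 ≡ 1870
2042^128 ≡ 1870^2 = 3496900 ≡ 2242
2042^256 ≡ 2242^2 = 5026564 ≡ 1470
2042^512 ≡ 1470^2 = 2160900 ≡ 1718
876 = 512 + 256 + 64 + 32 + 8 + 4, so 2042^876 ≡ 1718·1470·1870·1212·1354·812 ≡ 545 (mod 2437)

545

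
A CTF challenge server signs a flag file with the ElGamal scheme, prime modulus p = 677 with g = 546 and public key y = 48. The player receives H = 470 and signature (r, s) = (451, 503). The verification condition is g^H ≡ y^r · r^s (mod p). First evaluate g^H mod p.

161

546^2 = 298116 ≡ 236
546^4 ≡ 236^2 = 55696 ≡ 182
546^8 ≡ 182^2 = 33124 ≡ 628
546^16 ≡ 628^2 = 394384 ≡ 370
546^32 ≡ 370^2 = 136900 ≡ 146
546^64 ≡ 146^2 = 21316 ≡ 329
546^128 ≡ 329^2 = 108241 ≡ 598
546^256 ≡ 598^2 = 357604 ≡ 148
470 = 256 + 128 + 64 + 16 + 4 + 2, so 546^470 ≡ 148·598·329·370·182·236 ≡ 161 (mod 677)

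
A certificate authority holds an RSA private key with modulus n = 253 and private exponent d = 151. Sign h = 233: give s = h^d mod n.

167

Squares mod 253: h^1≡233, h^2≡147, h^4≡104, h^8≡190, h^16≡174, h^32≡169, h^64≡225, h^128≡25
151 = 128 + 16 + 4 + 2 + 1, so h^151 ≡ 25·174·104·147·233 ≡ 167 (mod 253)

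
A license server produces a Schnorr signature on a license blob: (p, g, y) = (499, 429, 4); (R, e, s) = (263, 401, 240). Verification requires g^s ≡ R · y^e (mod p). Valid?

yes

g^s mod p:
429^2 = 184041 ≡ 409
429^4 ≡ 409^2 = 167281 ≡ 116
429^8 ≡ 116^2 = 13456 ≡ 482
429^16 ≡ 482^2 = 232324 ≡ 289
429^32 ≡ 289^2 = 83521 ≡ 188
429^64 ≡ 188^2 = 35344 ≡ 414
429^128 ≡ 414^2 = 171396 ≡ 239
240 = 128 + 64 + 32 + 16, so 429^240 ≡ 239·414·188·289 ≡ 486 (mod 499)
R · y^e mod p:
4^2 = 16
4^4 ≡ 16^2 = 256
4^8 ≡ 256^2 = 65536 ≡ 167
4^16 ≡ 167^2 = 27889 ≡ 444
4^32 ≡ 444^2 = 197136 ≡ 31
4^64 ≡ 31^2 = 961 ≡ 462
4^128 ≡ 462^2 = 213444 ≡ 371
4^256 ≡ 371^2 = 137641 ≡ 416
401 = 256 + 128 + 16 + 1, so 4^401 ≡ 416·371·444·4 ≡ 36 (mod 499)
263·36 = 9468 ≡ 486 (mod 499)
486 ≡ 486 (mod 499); signature holds.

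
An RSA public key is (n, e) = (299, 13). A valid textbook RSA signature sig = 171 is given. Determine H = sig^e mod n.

15

sig^13 mod 299 = 15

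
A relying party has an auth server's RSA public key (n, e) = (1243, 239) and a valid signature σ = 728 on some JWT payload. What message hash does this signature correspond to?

Squares mod 1243: σ^1≡728, σ^2≡466, σ^4≡874, σ^8≡674, σ^16≡581, σ^32≡708, σ^64≡335, σ^128≡355
239 = 128 + 64 + 32 + 8 + 4 + 2 + 1, so σ^239 ≡ 355·335·708·674·874·466·728 ≡ 380 (mod 1243)

380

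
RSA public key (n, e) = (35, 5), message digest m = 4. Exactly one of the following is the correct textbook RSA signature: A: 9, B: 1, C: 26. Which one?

A

Candidate A: Squares mod 35: 9^1≡9, 9^2≡11, 9^4≡16; 5 = 4 + 1, so 9^5 ≡ 16·9 ≡ 4 (mod 35)
  → matches m = 4
Candidate B: Squares mod 35: 1^1≡1, 1^2≡1, 1^4≡1; 5 = 4 + 1, so 1^5 ≡ 1·1 ≡ 1 (mod 35)
Candidate C: Squares mod 35: 26^1≡26, 26^2≡11, 26^4≡16; 5 = 4 + 1, so 26^5 ≡ 16·26 ≡ 31 (mod 35)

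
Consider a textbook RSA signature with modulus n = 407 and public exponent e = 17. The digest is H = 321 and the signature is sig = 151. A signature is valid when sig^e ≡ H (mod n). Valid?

sig^2 ≡ 151^2 = 22801 ≡ 9
sig^4 ≡ 9^2 = 81
sig^8 ≡ 81^2 = 6561 ≡ 49
sig^16 ≡ 49^2 = 2401 ≡ 366
17 = 16 + 1, so sig^17 ≡ 366·151 ≡ 321 (mod 407)
sig^17 mod 407 = 321 matches H.

yes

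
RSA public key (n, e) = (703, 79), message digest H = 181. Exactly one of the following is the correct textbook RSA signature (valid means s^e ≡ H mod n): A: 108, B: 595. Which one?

A

Candidate A: 108^2 = 11664 ≡ 416; 108^4 ≡ 416^2 = 173056 ≡ 118; 108^8 ≡ 118^2 = 13924 ≡ 567; 108^16 ≡ 567^2 = 321489 ≡ 218; 108^32 ≡ 218^2 = 47524 ≡ 423; 108^64 ≡ 423^2 = 178929 ≡ 367; 79 = 64 + 8 + 4 + 2 + 1, so 108^79 ≡ 367·567·118·416·108 ≡ 181 (mod 703)
  → matches H = 181
Candidate B: 595^2 = 354025 ≡ 416; 595^4 ≡ 416^2 = 173056 ≡ 118; 595^8 ≡ 118^2 = 13924 ≡ 567; 595^16 ≡ 567^2 = 321489 ≡ 218; 595^32 ≡ 218^2 = 47524 ≡ 423; 595^64 ≡ 423^2 = 178929 ≡ 367; 79 = 64 + 8 + 4 + 2 + 1, so 595^79 ≡ 367·567·118·416·595 ≡ 522 (mod 703)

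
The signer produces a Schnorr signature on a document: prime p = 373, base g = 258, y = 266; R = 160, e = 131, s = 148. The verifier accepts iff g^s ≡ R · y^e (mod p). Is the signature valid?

g^s mod p:
258^2 = 66564 ≡ 170
258^4 ≡ 170^2 = 28900 ≡ 179
258^8 ≡ 179^2 = 32041 ≡ 336
258^16 ≡ 336^2 = 112896 ≡ 250
258^32 ≡ 250^2 = 62500 ≡ 209
258^64 ≡ 209^2 = 43681 ≡ 40
258^128 ≡ 40^2 = 1600 ≡ 108
148 = 128 + 16 + 4, so 258^148 ≡ 108·250·179 ≡ 39 (mod 373)
R · y^e mod p:
266^2 = 70756 ≡ 259
266^4 ≡ 259^2 = 67081 ≡ 314
266^8 ≡ 314^2 = 98596 ≡ 124
266^16 ≡ 124^2 = 15376 ≡ 83
266^32 ≡ 83^2 = 6889 ≡ 175
266^64 ≡ 175^2 = 30625 ≡ 39
266^128 ≡ 39^2 = 1521 ≡ 29
131 = 128 + 2 + 1, so 266^131 ≡ 29·259·266 ≡ 138 (mod 373)
160·138 = 22080 ≡ 73 (mod 373)
39 ≠ 73; the check fails.

invalid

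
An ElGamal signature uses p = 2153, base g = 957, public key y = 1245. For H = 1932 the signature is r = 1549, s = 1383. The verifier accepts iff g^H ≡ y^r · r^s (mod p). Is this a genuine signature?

genuine

Left side g^H mod p:
Squares mod 2153: 957^1≡957, 957^2≡824, 957^4≡781, 957^8≡662, 957^16≡1185, 957^32≡469, 957^64≡355, 957^128≡1151, 957^256≡706, 957^512≡1093, 957^1024≡1887
1932 = 1024 + 512 + 256 + 128 + 8 + 4, so 957^1932 ≡ 1887·1093·706·1151·662·781 ≡ 1760 (mod 2153)
Right side y^r · r^s mod p:
Squares mod 2153: 1245^1≡1245, 1245^2≡2018, 1245^4≡1001, 1245^8≡856, 1245^16≡716, 1245^32≡242, 1245^64≡433, 1245^128≡178, 1245^256≡1542, 1245^512≡852, 1245^1024≡343
1549 = 1024 + 512 + 8 + 4 + 1, so 1245^1549 ≡ 343·852·856·1001·1245 ≡ 263 (mod 2153)
Squares mod 2153: 1549^1≡1549, 1549^2≡959, 1549^4≡350, 1549^8≡1932, 1549^16≡1475, 1549^32≡1095, 1549^64≡1957, 1549^128≡1815, 1549^256≡135, 1549^512≡1001, 1549^1024≡856
1383 = 1024 + 256 + 64 + 32 + 4 + 2 + 1, so 1549^1383 ≡ 856·135·1957·1095·350·959·1549 ≡ 899 (mod 2153)
263·899 = 236437 ≡ 1760 (mod 2153)
1760 ≡ 1760 (mod 2153), so the signature is genuine.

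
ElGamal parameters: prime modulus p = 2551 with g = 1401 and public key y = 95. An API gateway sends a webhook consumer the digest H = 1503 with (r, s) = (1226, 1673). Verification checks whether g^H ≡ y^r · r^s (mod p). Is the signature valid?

Left side g^H mod p:
Squares mod 2551: 1401^1≡1401, 1401^2≡1082, 1401^4≡2366, 1401^8≡1062, 1401^16≡302, 1401^32≡1919, 1401^64≡1468, 1401^128≡1980, 1401^256≡2064, 1401^512≡2477, 1401^1024≡374
1503 = 1024 + 256 + 128 + 64 + 16 + 8 + 4 + 2 + 1, so 1401^1503 ≡ 374·2064·1980·1468·302·1062·2366·1082·1401 ≡ 1301 (mod 2551)
Right side y^r · r^s mod p:
Squares mod 2551: 95^1≡95, 95^2≡1372, 95^4≡2297, 95^8≡741, 95^16≡616, 95^32≡1908, 95^64≡187, 95^128≡1806, 95^256≡1458, 95^512≡781, 95^1024≡272
1226 = 1024 + 128 + 64 + 8 + 2, so 95^1226 ≡ 272·1806·187·741·1372 ≡ 894 (mod 2551)
Squares mod 2551: 1226^1≡1226, 1226^2≡537, 1226^4≡106, 1226^8≡1032, 1226^16≡1257, 1226^32≡980, 1226^64≡1224, 1226^128≡739, 1226^256≡207, 1226^512≡2033, 1226^1024≡469
1673 = 1024 + 512 + 128 + 8 + 1, so 1226^1673 ≡ 469·2033·739·1032·1226 ≡ 1244 (mod 2551)
894·1244 = 1112136 ≡ 2451 (mod 2551)
1301 ≠ 2451, so verification fails.

invalid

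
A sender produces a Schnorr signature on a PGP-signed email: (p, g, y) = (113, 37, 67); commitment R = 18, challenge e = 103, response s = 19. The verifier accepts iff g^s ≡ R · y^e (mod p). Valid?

g^s mod p:
37^2 = 1369 ≡ 13
37^4 ≡ 13^2 = 169 ≡ 56
37^8 ≡ 56^2 = 3136 ≡ 85
37^16 ≡ 85^2 = 7225 ≡ 106
19 = 16 + 2 + 1, so 37^19 ≡ 106·13·37 ≡ 23 (mod 113)
R · y^e mod p:
67^2 = 4489 ≡ 82
67^4 ≡ 82^2 = 6724 ≡ 57
67^8 ≡ 57^2 = 3249 ≡ 85
67^16 ≡ 85^2 = 7225 ≡ 106
67^32 ≡ 106^2 = 11236 ≡ 49
67^64 ≡ 49^2 = 2401 ≡ 28
103 = 64 + 32 + 4 + 2 + 1, so 67^103 ≡ 28·49·57·82·67 ≡ 108 (mod 113)
18·108 = 1944 ≡ 23 (mod 113)
23 ≡ 23 (mod 113); signature holds.

yes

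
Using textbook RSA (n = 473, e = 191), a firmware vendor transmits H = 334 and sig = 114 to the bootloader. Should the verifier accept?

accept

Squares mod 473: sig^1≡114, sig^2≡225, sig^4≡14, sig^8≡196, sig^16≡103, sig^32≡203, sig^64≡58, sig^128≡53
191 = 128 + 32 + 16 + 8 + 4 + 2 + 1, so sig^191 ≡ 53·203·103·196·14·225·114 ≡ 334 (mod 473)
sig^191 mod 473 = 334 matches H.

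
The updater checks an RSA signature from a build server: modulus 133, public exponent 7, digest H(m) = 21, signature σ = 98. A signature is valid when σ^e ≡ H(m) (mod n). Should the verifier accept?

accept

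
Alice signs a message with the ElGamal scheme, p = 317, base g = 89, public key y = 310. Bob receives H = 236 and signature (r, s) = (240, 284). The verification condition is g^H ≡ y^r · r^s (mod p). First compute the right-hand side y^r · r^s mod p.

57

310^2 = 96100 ≡ 49
310^4 ≡ 49^2 = 2401 ≡ 182
310^8 ≡ 182^2 = 33124 ≡ 156
310^16 ≡ 156^2 = 24336 ≡ 244
310^32 ≡ 244^2 = 59536 ≡ 257
310^64 ≡ 257^2 = 66049 ≡ 113
310^128 ≡ 113^2 = 12769 ≡ 89
240 = 128 + 64 + 32 + 16, so 310^240 ≡ 89·113·257·244 ≡ 291 (mod 317)
240^2 = 57600 ≡ 223
240^4 ≡ 223^2 = 49729 ≡ 277
240^8 ≡ 277^2 = 76729 ≡ 15
240^16 ≡ 15^2 = 225
240^32 ≡ 225^2 = 50625 ≡ 222
240^64 ≡ 222^2 = 49284 ≡ 149
240^128 ≡ 149^2 = 22201 ≡ 11
240^256 ≡ 11^2 = 121
284 = 256 + 16 + 8 + 4, so 240^284 ≡ 121·225·15·277 ≡ 10 (mod 317)
y^r · r^s ≡ 291·10 = 2910 ≡ 57 (mod 317)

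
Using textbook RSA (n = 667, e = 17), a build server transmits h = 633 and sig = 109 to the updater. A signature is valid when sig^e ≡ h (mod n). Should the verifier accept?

Squares mod 667: sig^1≡109, sig^2≡542, sig^4≡284, sig^8≡616, sig^16≡600
17 = 16 + 1, so sig^17 ≡ 600·109 ≡ 34 (mod 667)
The recovered value 34 does not match the digest 633.

reject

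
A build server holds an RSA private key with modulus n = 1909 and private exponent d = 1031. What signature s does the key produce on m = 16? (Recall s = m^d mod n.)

m^2 ≡ 16^2 = 256
m^4 ≡ 256^2 = 65536 ≡ 630
m^8 ≡ 630^2 = 396900 ≡ 1737
m^16 ≡ 1737^2 = 3017169 ≡ 949
m^32 ≡ 949^2 = 900601 ≡ 1462
m^64 ≡ 1462^2 = 2137444 ≡ 1273
m^128 ≡ 1273^2 = 1620529 ≡ 1697
m^256 ≡ 1697^2 = 2879809 ≡ 1037
m^512 ≡ 1037^2 = 1075369 ≡ 602
m^1024 ≡ 602^2 = 362404 ≡ 1603
1031 = 1024 + 4 + 2 + 1, so m^1031 ≡ 1603·630·256·16 ≡ 426 (mod 1909)

426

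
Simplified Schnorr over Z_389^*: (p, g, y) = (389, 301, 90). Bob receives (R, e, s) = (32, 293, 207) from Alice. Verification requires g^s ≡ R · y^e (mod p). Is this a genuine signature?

forged

g^s mod p:
301^2 = 90601 ≡ 353
301^4 ≡ 353^2 = 124609 ≡ 129
301^8 ≡ 129^2 = 16641 ≡ 303
301^16 ≡ 303^2 = 91809 ≡ 5
301^32 ≡ 5^2 = 25
301^64 ≡ 25^2 = 625 ≡ 236
301^128 ≡ 236^2 = 55696 ≡ 69
207 = 128 + 64 + 8 + 4 + 2 + 1, so 301^207 ≡ 69·236·303·129·353·301 ≡ 118 (mod 389)
R · y^e mod p:
90^2 = 8100 ≡ 320
90^4 ≡ 320^2 = 102400 ≡ 93
90^8 ≡ 93^2 = 8649 ≡ 91
90^16 ≡ 91^2 = 8281 ≡ 112
90^32 ≡ 112^2 = 12544 ≡ 96
90^64 ≡ 96^2 = 9216 ≡ 269
90^128 ≡ 269^2 = 72361 ≡ 7
90^256 ≡ 7^2 = 49
293 = 256 + 32 + 4 + 1, so 90^293 ≡ 49·96·93·90 ≡ 234 (mod 389)
32·234 = 7488 ≡ 97 (mod 389)
118 ≠ 97; the check fails.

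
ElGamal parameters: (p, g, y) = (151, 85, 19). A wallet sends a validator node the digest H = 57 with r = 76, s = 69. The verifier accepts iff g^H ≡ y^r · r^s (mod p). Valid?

Left side g^H mod p:
85^2 = 7225 ≡ 128
85^4 ≡ 128^2 = 16384 ≡ 76
85^8 ≡ 76^2 = 5776 ≡ 38
85^16 ≡ 38^2 = 1444 ≡ 85
85^32 ≡ 85^2 = 7225 ≡ 128
57 = 32 + 16 + 8 + 1, so 85^57 ≡ 128·85·38·85 ≡ 19 (mod 151)
Right side y^r · r^s mod p:
19^2 = 361 ≡ 59
19^4 ≡ 59^2 = 3481 ≡ 8
19^8 ≡ 8^2 = 64
19^16 ≡ 64^2 = 4096 ≡ 19
19^32 ≡ 19^2 = 361 ≡ 59
19^64 ≡ 59^2 = 3481 ≡ 8
76 = 64 + 8 + 4, so 19^76 ≡ 8·64·8 ≡ 19 (mod 151)
76^2 = 5776 ≡ 38
76^4 ≡ 38^2 = 1444 ≡ 85
76^8 ≡ 85^2 = 7225 ≡ 128
76^16 ≡ 128^2 = 16384 ≡ 76
76^32 ≡ 76^2 = 5776 ≡ 38
76^64 ≡ 38^2 = 1444 ≡ 85
69 = 64 + 4 + 1, so 76^69 ≡ 85·85·76 ≡ 64 (mod 151)
19·64 = 1216 ≡ 8 (mod 151)
19 ≠ 8, so verification fails.

no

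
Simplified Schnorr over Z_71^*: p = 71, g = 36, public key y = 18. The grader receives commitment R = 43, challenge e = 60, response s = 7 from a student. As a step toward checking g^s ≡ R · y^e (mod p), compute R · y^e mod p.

18^2 = 324 ≡ 40
18^4 ≡ 40^2 = 1600 ≡ 38
18^8 ≡ 38^2 = 1444 ≡ 24
18^16 ≡ 24^2 = 576 ≡ 8
18^32 ≡ 8^2 = 64
60 = 32 + 16 + 8 + 4, so 18^60 ≡ 64·8·24·38 ≡ 48 (mod 71)
R · y^e ≡ 43·48 = 2064 ≡ 5 (mod 71)

5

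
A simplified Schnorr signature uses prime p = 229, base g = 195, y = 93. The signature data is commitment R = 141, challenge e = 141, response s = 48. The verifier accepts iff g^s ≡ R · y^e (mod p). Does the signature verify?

verifies

g^s mod p:
195^48 mod 229 = 165
R · y^e mod p:
93^141 mod 229 = 84
141·84 = 11844 ≡ 165 (mod 229)
165 ≡ 165 (mod 229); signature holds.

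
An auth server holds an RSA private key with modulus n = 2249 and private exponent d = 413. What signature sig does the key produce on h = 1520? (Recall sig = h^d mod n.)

389

Squares mod 2249: h^1≡1520, h^2≡677, h^4≡1782, h^8≡2185, h^16≡1847, h^32≡1925, h^64≡1522, h^128≡14, h^256≡196
413 = 256 + 128 + 16 + 8 + 4 + 1, so h^413 ≡ 196·14·1847·2185·1782·1520 ≡ 389 (mod 2249)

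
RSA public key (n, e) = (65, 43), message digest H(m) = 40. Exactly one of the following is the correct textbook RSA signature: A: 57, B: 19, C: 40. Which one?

C

Candidate A: Squares mod 65: 57^1≡57, 57^2≡64, 57^4≡1, 57^8≡1, 57^16≡1, 57^32≡1; 43 = 32 + 8 + 2 + 1, so 57^43 ≡ 1·1·64·57 ≡ 8 (mod 65)
Candidate B: Squares mod 65: 19^1≡19, 19^2≡36, 19^4≡61, 19^8≡16, 19^16≡61, 19^32≡16; 43 = 32 + 8 + 2 + 1, so 19^43 ≡ 16·16·36·19 ≡ 59 (mod 65)
Candidate C: Squares mod 65: 40^1≡40, 40^2≡40, 40^4≡40, 40^8≡40, 40^16≡40, 40^32≡40; 43 = 32 + 8 + 2 + 1, so 40^43 ≡ 40·40·40·40 ≡ 40 (mod 65)
  → matches H(m) = 40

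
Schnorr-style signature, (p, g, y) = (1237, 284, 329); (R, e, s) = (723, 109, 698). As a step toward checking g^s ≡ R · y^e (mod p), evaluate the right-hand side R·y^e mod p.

81

329^2 = 108241 ≡ 622
329^4 ≡ 622^2 = 386884 ≡ 940
329^8 ≡ 940^2 = 883600 ≡ 382
329^16 ≡ 382^2 = 145924 ≡ 1195
329^32 ≡ 1195^2 = 1428025 ≡ 527
329^64 ≡ 527^2 = 277729 ≡ 641
109 = 64 + 32 + 8 + 4 + 1, so 329^109 ≡ 641·527·382·940·329 ≡ 421 (mod 1237)
R · y^e ≡ 723·421 = 304383 ≡ 81 (mod 1237)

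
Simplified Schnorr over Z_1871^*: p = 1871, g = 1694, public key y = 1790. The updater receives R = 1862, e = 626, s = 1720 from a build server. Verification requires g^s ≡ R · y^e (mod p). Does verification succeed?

fails

g^s mod p:
1694^2 = 2869636 ≡ 1393
1694^4 ≡ 1393^2 = 1940449 ≡ 222
1694^8 ≡ 222^2 = 49284 ≡ 638
1694^16 ≡ 638^2 = 407044 ≡ 1037
1694^32 ≡ 1037^2 = 1075369 ≡ 1415
1694^64 ≡ 1415^2 = 2002225 ≡ 255
1694^128 ≡ 255^2 = 65025 ≡ 1411
1694^256 ≡ 1411^2 = 1990921 ≡ 177
1694^512 ≡ 177^2 = 31329 ≡ 1393
1694^1024 ≡ 1393^2 = 1940449 ≡ 222
1720 = 1024 + 512 + 128 + 32 + 16 + 8, so 1694^1720 ≡ 222·1393·1411·1415·1037·638 ≡ 81 (mod 1871)
R · y^e mod p:
1790^2 = 3204100 ≡ 948
1790^4 ≡ 948^2 = 898704 ≡ 624
1790^8 ≡ 624^2 = 389376 ≡ 208
1790^16 ≡ 208^2 = 43264 ≡ 231
1790^32 ≡ 231^2 = 53361 ≡ 973
1790^64 ≡ 973^2 = 946729 ≡ 3
1790^128 ≡ 3^2 = 9
1790^256 ≡ 9^2 = 81
1790^512 ≡ 81^2 = 6561 ≡ 948
626 = 512 + 64 + 32 + 16 + 2, so 1790^626 ≡ 948·3·973·231·948 ≡ 243 (mod 1871)
1862·243 = 452466 ≡ 1555 (mod 1871)
81 ≠ 1555; the check fails.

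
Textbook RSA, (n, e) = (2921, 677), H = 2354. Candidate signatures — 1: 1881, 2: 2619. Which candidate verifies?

1

Candidate 1: 1881^2 = 3538161 ≡ 830; 1881^4 ≡ 830^2 = 688900 ≡ 2465; 1881^8 ≡ 2465^2 = 6076225 ≡ 545; 1881^16 ≡ 545^2 = 297025 ≡ 2004; 1881^32 ≡ 2004^2 = 4016016 ≡ 2562; 1881^64 ≡ 2562^2 = 6563844 ≡ 357; 1881^128 ≡ 357^2 = 127449 ≡ 1846; 1881^256 ≡ 1846^2 = 3407716 ≡ 1830; 1881^512 ≡ 1830^2 = 3348900 ≡ 1434; 677 = 512 + 128 + 32 + 4 + 1, so 1881^677 ≡ 1434·1846·2562·2465·1881 ≡ 2354 (mod 2921)
  → matches H = 2354
Candidate 2: 2619^2 = 6859161 ≡ 653; 2619^4 ≡ 653^2 = 426409 ≡ 2864; 2619^8 ≡ 2864^2 = 8202496 ≡ 328; 2619^16 ≡ 328^2 = 107584 ≡ 2428; 2619^32 ≡ 2428^2 = 5895184 ≡ 606; 2619^64 ≡ 606^2 = 367236 ≡ 2111; 2619^128 ≡ 2111^2 = 4456321 ≡ 1796; 2619^256 ≡ 1796^2 = 3225616 ≡ 832; 2619^512 ≡ 832^2 = 692224 ≡ 2868; 677 = 512 + 128 + 32 + 4 + 1, so 2619^677 ≡ 2868·1796·606·2864·2619 ≡ 398 (mod 2921)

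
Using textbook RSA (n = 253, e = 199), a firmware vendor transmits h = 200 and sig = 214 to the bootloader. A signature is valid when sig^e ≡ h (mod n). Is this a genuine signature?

forged

Squares mod 253: sig^1≡214, sig^2≡3, sig^4≡9, sig^8≡81, sig^16≡236, sig^32≡36, sig^64≡31, sig^128≡202
199 = 128 + 64 + 4 + 2 + 1, so sig^199 ≡ 202·31·9·3·214 ≡ 53 (mod 253)
53 ≠ 200, so verification fails.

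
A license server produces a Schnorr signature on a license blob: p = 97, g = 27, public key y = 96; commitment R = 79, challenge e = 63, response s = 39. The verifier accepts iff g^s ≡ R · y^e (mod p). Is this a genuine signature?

g^s mod p:
27^2 = 729 ≡ 50
27^4 ≡ 50^2 = 2500 ≡ 75
27^8 ≡ 75^2 = 5625 ≡ 96
27^16 ≡ 96^2 = 9216 ≡ 1
27^32 ≡ 1^2 = 1
39 = 32 + 4 + 2 + 1, so 27^39 ≡ 1·75·50·27 ≡ 79 (mod 97)
R · y^e mod p:
96^2 = 9216 ≡ 1
96^4 ≡ 1^2 = 1
96^8 ≡ 1^2 = 1
96^16 ≡ 1^2 = 1
96^32 ≡ 1^2 = 1
63 = 32 + 16 + 8 + 4 + 2 + 1, so 96^63 ≡ 1·1·1·1·1·96 ≡ 96 (mod 97)
79·96 = 7584 ≡ 18 (mod 97)
79 ≠ 18; the check fails.

forged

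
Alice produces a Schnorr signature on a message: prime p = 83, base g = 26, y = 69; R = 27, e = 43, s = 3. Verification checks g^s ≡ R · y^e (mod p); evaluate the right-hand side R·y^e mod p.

63

69^43 mod 83 = 30
R · y^e ≡ 27·30 = 810 ≡ 63 (mod 83)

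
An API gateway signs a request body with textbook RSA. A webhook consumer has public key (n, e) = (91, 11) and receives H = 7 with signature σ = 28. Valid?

yes

σ^2 ≡ 28^2 = 784 ≡ 56
σ^4 ≡ 56^2 = 3136 ≡ 42
σ^8 ≡ 42^2 = 1764 ≡ 35
11 = 8 + 2 + 1, so σ^11 ≡ 35·56·28 ≡ 7 (mod 91)
Since 7 equals the digest 7, verification succeeds.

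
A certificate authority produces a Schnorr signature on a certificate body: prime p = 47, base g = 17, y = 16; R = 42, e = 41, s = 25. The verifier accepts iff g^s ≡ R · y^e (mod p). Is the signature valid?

g^s mod p:
Squares mod 47: 17^1≡17, 17^2≡7, 17^4≡2, 17^8≡4, 17^16≡16
25 = 16 + 8 + 1, so 17^25 ≡ 16·4·17 ≡ 7 (mod 47)
R · y^e mod p:
Squares mod 47: 16^1≡16, 16^2≡21, 16^4≡18, 16^8≡42, 16^16≡25, 16^32≡14
41 = 32 + 8 + 1, so 16^41 ≡ 14·42·16 ≡ 8 (mod 47)
42·8 = 336 ≡ 7 (mod 47)
7 ≡ 7 (mod 47); signature holds.

valid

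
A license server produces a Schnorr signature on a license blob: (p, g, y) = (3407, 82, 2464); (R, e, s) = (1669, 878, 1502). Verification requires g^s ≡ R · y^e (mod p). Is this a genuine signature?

g^s mod p:
82^2 = 6724 ≡ 3317
82^4 ≡ 3317^2 = 11002489 ≡ 1286
82^8 ≡ 1286^2 = 1653796 ≡ 1401
82^16 ≡ 1401^2 = 1962801 ≡ 369
82^32 ≡ 369^2 = 136161 ≡ 3288
82^64 ≡ 3288^2 = 10810944 ≡ 533
82^128 ≡ 533^2 = 284089 ≡ 1308
82^256 ≡ 1308^2 = 1710864 ≡ 550
82^512 ≡ 550^2 = 302500 ≡ 2684
82^1024 ≡ 2684^2 = 7203856 ≡ 1458
1502 = 1024 + 256 + 128 + 64 + 16 + 8 + 4 + 2, so 82^1502 ≡ 1458·550·1308·533·369·1401·1286·3317 ≡ 39 (mod 3407)
R · y^e mod p:
2464^2 = 6071296 ≡ 22
2464^4 ≡ 22^2 = 484
2464^8 ≡ 484^2 = 234256 ≡ 2580
2464^16 ≡ 2580^2 = 6656400 ≡ 2529
2464^32 ≡ 2529^2 = 6395841 ≡ 902
2464^64 ≡ 902^2 = 813604 ≡ 2738
2464^128 ≡ 2738^2 = 7496644 ≡ 1244
2464^256 ≡ 1244^2 = 1547536 ≡ 758
2464^512 ≡ 758^2 = 574564 ≡ 2188
878 = 512 + 256 + 64 + 32 + 8 + 4 + 2, so 2464^878 ≡ 2188·758·2738·902·2580·484·22 ≡ 147 (mod 3407)
1669·147 = 245343 ≡ 39 (mod 3407)
39 ≡ 39 (mod 3407); signature holds.

genuine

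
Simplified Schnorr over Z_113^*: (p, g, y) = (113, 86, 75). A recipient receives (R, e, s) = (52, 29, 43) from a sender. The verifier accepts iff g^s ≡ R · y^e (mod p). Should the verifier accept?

g^s mod p:
86^2 = 7396 ≡ 51
86^4 ≡ 51^2 = 2601 ≡ 2
86^8 ≡ 2^2 = 4
86^16 ≡ 4^2 = 16
86^32 ≡ 16^2 = 256 ≡ 30
43 = 32 + 8 + 2 + 1, so 86^43 ≡ 30·4·51·86 ≡ 79 (mod 113)
R · y^e mod p:
75^2 = 5625 ≡ 88
75^4 ≡ 88^2 = 7744 ≡ 60
75^8 ≡ 60^2 = 3600 ≡ 97
75^16 ≡ 97^2 = 9409 ≡ 30
29 = 16 + 8 + 4 + 1, so 75^29 ≡ 30·97·60·75 ≡ 108 (mod 113)
52·108 = 5616 ≡ 79 (mod 113)
79 ≡ 79 (mod 113); signature holds.

accept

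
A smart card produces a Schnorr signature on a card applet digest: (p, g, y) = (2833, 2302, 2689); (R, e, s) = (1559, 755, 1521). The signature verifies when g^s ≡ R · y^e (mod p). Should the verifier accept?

reject

g^s mod p:
Squares mod 2833: 2302^1≡2302, 2302^2≡1494, 2302^4≡2465, 2302^8≡2273, 2302^16≡1970, 2302^32≡2523, 2302^64≡2611, 2302^128≡1123, 2302^256≡444, 2302^512≡1659, 2302^1024≡1438
1521 = 1024 + 256 + 128 + 64 + 32 + 16 + 1, so 2302^1521 ≡ 1438·444·1123·2611·2523·1970·2302 ≡ 883 (mod 2833)
R · y^e mod p:
Squares mod 2833: 2689^1≡2689, 2689^2≡905, 2689^4≡288, 2689^8≡787, 2689^16≡1775, 2689^32≡329, 2689^64≡587, 2689^128≡1776, 2689^256≡1047, 2689^512≡2671
755 = 512 + 128 + 64 + 32 + 16 + 2 + 1, so 2689^755 ≡ 2671·1776·587·329·1775·905·2689 ≡ 804 (mod 2833)
1559·804 = 1253436 ≡ 1250 (mod 2833)
883 ≠ 1250; the check fails.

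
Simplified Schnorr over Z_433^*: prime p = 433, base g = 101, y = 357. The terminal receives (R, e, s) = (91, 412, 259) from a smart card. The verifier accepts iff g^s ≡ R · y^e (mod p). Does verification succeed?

g^s mod p:
101^2 = 10201 ≡ 242
101^4 ≡ 242^2 = 58564 ≡ 109
101^8 ≡ 109^2 = 11881 ≡ 190
101^16 ≡ 190^2 = 36100 ≡ 161
101^32 ≡ 161^2 = 25921 ≡ 374
101^64 ≡ 374^2 = 139876 ≡ 17
101^128 ≡ 17^2 = 289
101^256 ≡ 289^2 = 83521 ≡ 385
259 = 256 + 2 + 1, so 101^259 ≡ 385·242·101 ≡ 214 (mod 433)
R · y^e mod p:
357^2 = 127449 ≡ 147
357^4 ≡ 147^2 = 21609 ≡ 392
357^8 ≡ 392^2 = 153664 ≡ 382
357^16 ≡ 382^2 = 145924 ≡ 3
357^32 ≡ 3^2 = 9
357^64 ≡ 9^2 = 81
357^128 ≡ 81^2 = 6561 ≡ 66
357^256 ≡ 66^2 = 4356 ≡ 26
412 = 256 + 128 + 16 + 8 + 4, so 357^412 ≡ 26·66·3·382·392 ≡ 88 (mod 433)
91·88 = 8008 ≡ 214 (mod 433)
214 ≡ 214 (mod 433); signature holds.

passes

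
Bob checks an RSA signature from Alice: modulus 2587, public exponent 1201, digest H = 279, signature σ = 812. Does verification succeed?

σ^1201 mod 2587 = 279
σ^1201 mod 2587 = 279 matches H.

passes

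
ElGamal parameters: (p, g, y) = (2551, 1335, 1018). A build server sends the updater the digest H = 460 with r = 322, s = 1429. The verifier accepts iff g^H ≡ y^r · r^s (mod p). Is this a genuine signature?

forged

Left side g^H mod p:
1335^460 mod 2551 = 1181
Right side y^r · r^s mod p:
1018^322 mod 2551 = 1105
322^1429 mod 2551 = 46
1105·46 = 50830 ≡ 2361 (mod 2551)
1181 ≠ 2361, so verification fails.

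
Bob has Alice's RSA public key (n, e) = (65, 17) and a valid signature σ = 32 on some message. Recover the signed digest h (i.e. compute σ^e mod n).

σ^2 ≡ 32^2 = 1024 ≡ 49
σ^4 ≡ 49^2 = 2401 ≡ 61
σ^8 ≡ 61^2 = 3721 ≡ 16
σ^16 ≡ 16^2 = 256 ≡ 61
17 = 16 + 1, so σ^17 ≡ 61·32 ≡ 2 (mod 65)

2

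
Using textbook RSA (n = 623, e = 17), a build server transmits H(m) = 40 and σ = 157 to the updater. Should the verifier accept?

accept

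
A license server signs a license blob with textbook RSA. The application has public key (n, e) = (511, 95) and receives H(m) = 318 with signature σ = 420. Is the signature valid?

Squares mod 511: σ^1≡420, σ^2≡105, σ^4≡294, σ^8≡77, σ^16≡308, σ^32≡329, σ^64≡420
95 = 64 + 16 + 8 + 4 + 2 + 1, so σ^95 ≡ 420·308·77·294·105·420 ≡ 329 (mod 511)
329 ≠ 318, so verification fails.

invalid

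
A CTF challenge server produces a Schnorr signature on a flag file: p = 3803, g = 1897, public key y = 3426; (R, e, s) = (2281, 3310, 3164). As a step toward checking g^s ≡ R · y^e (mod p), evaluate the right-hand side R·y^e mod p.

3426^2 = 11737476 ≡ 1418
3426^4 ≡ 1418^2 = 2010724 ≡ 2740
3426^8 ≡ 2740^2 = 7507600 ≡ 478
3426^16 ≡ 478^2 = 228484 ≡ 304
3426^32 ≡ 304^2 = 92416 ≡ 1144
3426^64 ≡ 1144^2 = 1308736 ≡ 504
3426^128 ≡ 504^2 = 254016 ≡ 3018
3426^256 ≡ 3018^2 = 9108324 ≡ 139
3426^512 ≡ 139^2 = 19321 ≡ 306
3426^1024 ≡ 306^2 = 93636 ≡ 2364
3426^2048 ≡ 2364^2 = 5588496 ≡ 1889
3310 = 2048 + 1024 + 128 + 64 + 32 + 8 + 4 + 2, so 3426^3310 ≡ 1889·2364·3018·504·1144·478·2740·1418 ≡ 1355 (mod 3803)
R · y^e ≡ 2281·1355 = 3090755 ≡ 2719 (mod 3803)

2719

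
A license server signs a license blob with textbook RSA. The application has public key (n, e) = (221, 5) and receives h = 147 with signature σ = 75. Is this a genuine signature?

genuine

σ^2 ≡ 75^2 = 5625 ≡ 100
σ^4 ≡ 100^2 = 10000 ≡ 55
5 = 4 + 1, so σ^5 ≡ 55·75 ≡ 147 (mod 221)
σ^5 mod 221 = 147 matches h.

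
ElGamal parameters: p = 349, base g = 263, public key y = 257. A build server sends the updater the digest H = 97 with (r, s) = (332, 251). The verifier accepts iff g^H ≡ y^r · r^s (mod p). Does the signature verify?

Left side g^H mod p:
263^97 mod 349 = 110
Right side y^r · r^s mod p:
257^332 mod 349 = 31
332^251 mod 349 = 301
31·301 = 9331 ≡ 257 (mod 349)
110 ≠ 257, so verification fails.

does not verify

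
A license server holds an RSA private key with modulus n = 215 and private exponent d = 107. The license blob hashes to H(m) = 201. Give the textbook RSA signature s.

191

(H(m))^2 ≡ 201^2 = 40401 ≡ 196
(H(m))^4 ≡ 196^2 = 38416 ≡ 146
(H(m))^8 ≡ 146^2 = 21316 ≡ 31
(H(m))^16 ≡ 31^2 = 961 ≡ 101
(H(m))^32 ≡ 101^2 = 10201 ≡ 96
(H(m))^64 ≡ 96^2 = 9216 ≡ 186
107 = 64 + 32 + 8 + 2 + 1, so (H(m))^107 ≡ 186·96·31·196·201 ≡ 191 (mod 215)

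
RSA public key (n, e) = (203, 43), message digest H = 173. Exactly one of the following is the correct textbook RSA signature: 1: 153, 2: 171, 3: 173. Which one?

Candidate 1: 153^43 mod 203 = 195
Candidate 2: 171^43 mod 203 = 3
Candidate 3: 173^43 mod 203 = 173
  → matches H = 173

3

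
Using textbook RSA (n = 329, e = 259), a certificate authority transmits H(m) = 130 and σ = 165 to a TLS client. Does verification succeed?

σ^259 mod 329 = 130
130 = H(m), so the signature checks out.

passes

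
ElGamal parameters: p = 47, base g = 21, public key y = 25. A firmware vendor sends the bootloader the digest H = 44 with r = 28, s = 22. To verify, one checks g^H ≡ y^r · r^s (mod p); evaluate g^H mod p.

34

21^44 mod 47 = 34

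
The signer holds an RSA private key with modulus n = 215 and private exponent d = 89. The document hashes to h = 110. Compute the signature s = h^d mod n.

185

h^2 ≡ 110^2 = 12100 ≡ 60
h^4 ≡ 60^2 = 3600 ≡ 160
h^8 ≡ 160^2 = 25600 ≡ 15
h^16 ≡ 15^2 = 225 ≡ 10
h^32 ≡ 10^2 = 100
h^64 ≡ 100^2 = 10000 ≡ 110
89 = 64 + 16 + 8 + 1, so h^89 ≡ 110·10·15·110 ≡ 185 (mod 215)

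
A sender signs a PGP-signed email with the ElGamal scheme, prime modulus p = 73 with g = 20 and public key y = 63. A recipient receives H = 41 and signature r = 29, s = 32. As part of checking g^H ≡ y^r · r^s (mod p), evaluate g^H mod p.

28

20^2 = 400 ≡ 35
20^4 ≡ 35^2 = 1225 ≡ 57
20^8 ≡ 57^2 = 3249 ≡ 37
20^16 ≡ 37^2 = 1369 ≡ 55
20^32 ≡ 55^2 = 3025 ≡ 32
41 = 32 + 8 + 1, so 20^41 ≡ 32·37·20 ≡ 28 (mod 73)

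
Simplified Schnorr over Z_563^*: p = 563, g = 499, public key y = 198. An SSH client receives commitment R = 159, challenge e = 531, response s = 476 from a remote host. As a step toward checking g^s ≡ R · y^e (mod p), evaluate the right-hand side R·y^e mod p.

19

198^2 = 39204 ≡ 357
198^4 ≡ 357^2 = 127449 ≡ 211
198^8 ≡ 211^2 = 44521 ≡ 44
198^16 ≡ 44^2 = 1936 ≡ 247
198^32 ≡ 247^2 = 61009 ≡ 205
198^64 ≡ 205^2 = 42025 ≡ 363
198^128 ≡ 363^2 = 131769 ≡ 27
198^256 ≡ 27^2 = 729 ≡ 166
198^512 ≡ 166^2 = 27556 ≡ 532
531 = 512 + 16 + 2 + 1, so 198^531 ≡ 532·247·357·198 ≡ 163 (mod 563)
R · y^e ≡ 159·163 = 25917 ≡ 19 (mod 563)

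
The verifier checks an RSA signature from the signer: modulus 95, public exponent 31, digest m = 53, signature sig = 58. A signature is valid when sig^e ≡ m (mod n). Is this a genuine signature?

forged

sig^2 ≡ 58^2 = 3364 ≡ 39
sig^4 ≡ 39^2 = 1521 ≡ 1
sig^8 ≡ 1^2 = 1
sig^16 ≡ 1^2 = 1
31 = 16 + 8 + 4 + 2 + 1, so sig^31 ≡ 1·1·1·39·58 ≡ 77 (mod 95)
The recovered value 77 does not match the digest 53.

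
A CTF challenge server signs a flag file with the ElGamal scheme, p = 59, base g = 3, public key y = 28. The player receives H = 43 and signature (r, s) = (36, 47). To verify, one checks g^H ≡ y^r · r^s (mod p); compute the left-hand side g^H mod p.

16

Squares mod 59: 3^1≡3, 3^2≡9, 3^4≡22, 3^8≡12, 3^16≡26, 3^32≡27
43 = 32 + 8 + 2 + 1, so 3^43 ≡ 27·12·9·3 ≡ 16 (mod 59)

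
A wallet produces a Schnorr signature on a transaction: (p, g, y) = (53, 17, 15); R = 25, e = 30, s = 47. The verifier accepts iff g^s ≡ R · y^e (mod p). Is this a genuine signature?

g^s mod p:
Squares mod 53: 17^1≡17, 17^2≡24, 17^4≡46, 17^8≡49, 17^16≡16, 17^32≡44
47 = 32 + 8 + 4 + 2 + 1, so 17^47 ≡ 44·49·46·24·17 ≡ 4 (mod 53)
R · y^e mod p:
Squares mod 53: 15^1≡15, 15^2≡13, 15^4≡10, 15^8≡47, 15^16≡36
30 = 16 + 8 + 4 + 2, so 15^30 ≡ 36·47·10·13 ≡ 10 (mod 53)
25·10 = 250 ≡ 38 (mod 53)
4 ≠ 38; the check fails.

forged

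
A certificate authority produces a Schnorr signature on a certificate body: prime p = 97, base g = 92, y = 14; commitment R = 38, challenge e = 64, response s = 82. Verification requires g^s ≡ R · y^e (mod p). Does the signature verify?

g^s mod p:
Squares mod 97: 92^1≡92, 92^2≡25, 92^4≡43, 92^8≡6, 92^16≡36, 92^32≡35, 92^64≡61
82 = 64 + 16 + 2, so 92^82 ≡ 61·36·25 ≡ 95 (mod 97)
R · y^e mod p:
Squares mod 97: 14^1≡14, 14^2≡2, 14^4≡4, 14^8≡16, 14^16≡62, 14^32≡61, 14^64≡35
14^64 ≡ 35 (mod 97)
38·35 = 1330 ≡ 69 (mod 97)
95 ≠ 69; the check fails.

does not verify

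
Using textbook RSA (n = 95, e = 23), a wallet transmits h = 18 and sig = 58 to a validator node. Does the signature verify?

does not verify

sig^2 ≡ 58^2 = 3364 ≡ 39
sig^4 ≡ 39^2 = 1521 ≡ 1
sig^8 ≡ 1^2 = 1
sig^16 ≡ 1^2 = 1
23 = 16 + 4 + 2 + 1, so sig^23 ≡ 1·1·39·58 ≡ 77 (mod 95)
sig^23 mod 95 = 77, but h = 18.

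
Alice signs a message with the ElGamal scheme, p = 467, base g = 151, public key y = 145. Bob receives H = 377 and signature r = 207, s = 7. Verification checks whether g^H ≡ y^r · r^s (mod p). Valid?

no

Left side g^H mod p:
Squares mod 467: 151^1≡151, 151^2≡385, 151^4≡186, 151^8≡38, 151^16≡43, 151^32≡448, 151^64≡361, 151^128≡28, 151^256≡317
377 = 256 + 64 + 32 + 16 + 8 + 1, so 151^377 ≡ 317·361·448·43·38·151 ≡ 270 (mod 467)
Right side y^r · r^s mod p:
Squares mod 467: 145^1≡145, 145^2≡10, 145^4≡100, 145^8≡193, 145^16≡356, 145^32≡179, 145^64≡285, 145^128≡434
207 = 128 + 64 + 8 + 4 + 2 + 1, so 145^207 ≡ 434·285·193·100·10·145 ≡ 243 (mod 467)
Squares mod 467: 207^1≡207, 207^2≡352, 207^4≡149
7 = 4 + 2 + 1, so 207^7 ≡ 149·352·207 ≡ 387 (mod 467)
243·387 = 94041 ≡ 174 (mod 467)
270 ≠ 174, so verification fails.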